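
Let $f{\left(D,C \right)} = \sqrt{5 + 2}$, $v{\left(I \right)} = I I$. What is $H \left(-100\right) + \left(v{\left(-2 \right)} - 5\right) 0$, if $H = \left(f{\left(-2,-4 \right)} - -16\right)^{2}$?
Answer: $-26300 - 3200 \sqrt{7} \approx -34766.0$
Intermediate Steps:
$v{\left(I \right)} = I^{2}$
$f{\left(D,C \right)} = \sqrt{7}$
$H = \left(16 + \sqrt{7}\right)^{2}$ ($H = \left(\sqrt{7} - -16\right)^{2} = \left(\sqrt{7} + 16\right)^{2} = \left(16 + \sqrt{7}\right)^{2} \approx 347.66$)
$H \left(-100\right) + \left(v{\left(-2 \right)} - 5\right) 0 = \left(16 + \sqrt{7}\right)^{2} \left(-100\right) + \left(\left(-2\right)^{2} - 5\right) 0 = - 100 \left(16 + \sqrt{7}\right)^{2} + \left(4 - 5\right) 0 = - 100 \left(16 + \sqrt{7}\right)^{2} - 0 = - 100 \left(16 + \sqrt{7}\right)^{2} + 0 = - 100 \left(16 + \sqrt{7}\right)^{2}$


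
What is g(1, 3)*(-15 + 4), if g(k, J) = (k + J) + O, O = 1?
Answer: -55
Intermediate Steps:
g(k, J) = 1 + J + k (g(k, J) = (k + J) + 1 = (J + k) + 1 = 1 + J + k)
g(1, 3)*(-15 + 4) = (1 + 3 + 1)*(-15 + 4) = 5*(-11) = -55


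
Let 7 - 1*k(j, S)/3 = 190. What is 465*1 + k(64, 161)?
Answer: -84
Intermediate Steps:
k(j, S) = -549 (k(j, S) = 21 - 3*190 = 21 - 570 = -549)
465*1 + k(64, 161) = 465*1 - 549 = 465 - 549 = -84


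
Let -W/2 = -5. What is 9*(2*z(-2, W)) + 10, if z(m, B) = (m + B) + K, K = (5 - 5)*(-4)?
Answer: 154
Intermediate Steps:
W = 10 (W = -2*(-5) = 10)
K = 0 (K = 0*(-4) = 0)
z(m, B) = B + m (z(m, B) = (m + B) + 0 = (B + m) + 0 = B + m)
9*(2*z(-2, W)) + 10 = 9*(2*(10 - 2)) + 10 = 9*(2*8) + 10 = 9*16 + 10 = 144 + 10 = 154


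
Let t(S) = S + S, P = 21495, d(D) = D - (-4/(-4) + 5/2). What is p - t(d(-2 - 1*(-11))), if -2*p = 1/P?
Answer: -472891/42990 ≈ -11.000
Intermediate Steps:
d(D) = -7/2 + D (d(D) = D - (-4*(-1/4) + 5*(1/2)) = D - (1 + 5/2) = D - 1*7/2 = D - 7/2 = -7/2 + D)
p = -1/42990 (p = -1/2/21495 = -1/2*1/21495 = -1/42990 ≈ -2.3261e-5)
t(S) = 2*S
p - t(d(-2 - 1*(-11))) = -1/42990 - 2*(-7/2 + (-2 - 1*(-11))) = -1/42990 - 2*(-7/2 + (-2 + 11)) = -1/42990 - 2*(-7/2 + 9) = -1/42990 - 2*11/2 = -1/42990 - 1*11 = -1/42990 - 11 = -472891/42990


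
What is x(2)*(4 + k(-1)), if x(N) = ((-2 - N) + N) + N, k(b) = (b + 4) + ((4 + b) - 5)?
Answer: 0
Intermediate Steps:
k(b) = 3 + 2*b (k(b) = (4 + b) + (-1 + b) = 3 + 2*b)
x(N) = -2 + N
x(2)*(4 + k(-1)) = (-2 + 2)*(4 + (3 + 2*(-1))) = 0*(4 + (3 - 2)) = 0*(4 + 1) = 0*5 = 0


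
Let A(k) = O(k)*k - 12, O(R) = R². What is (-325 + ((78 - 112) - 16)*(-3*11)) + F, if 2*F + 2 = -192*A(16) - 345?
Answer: -781825/2 ≈ -3.9091e+5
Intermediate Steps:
A(k) = -12 + k³ (A(k) = k²*k - 12 = k³ - 12 = -12 + k³)
F = -784475/2 (F = -1 + (-192*(-12 + 16³) - 345)/2 = -1 + (-192*(-12 + 4096) - 345)/2 = -1 + (-192*4084 - 345)/2 = -1 + (-784128 - 345)/2 = -1 + (½)*(-784473) = -1 - 784473/2 = -784475/2 ≈ -3.9224e+5)
(-325 + ((78 - 112) - 16)*(-3*11)) + F = (-325 + ((78 - 112) - 16)*(-3*11)) - 784475/2 = (-325 + (-34 - 16)*(-33)) - 784475/2 = (-325 - 50*(-33)) - 784475/2 = (-325 + 1650) - 784475/2 = 1325 - 784475/2 = -781825/2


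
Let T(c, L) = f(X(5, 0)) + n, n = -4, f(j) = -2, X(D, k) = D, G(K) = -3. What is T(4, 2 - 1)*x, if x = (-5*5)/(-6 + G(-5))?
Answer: -50/3 ≈ -16.667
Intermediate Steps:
T(c, L) = -6 (T(c, L) = -2 - 4 = -6)
x = 25/9 (x = (-5*5)/(-6 - 3) = -25/(-9) = -25*(-⅑) = 25/9 ≈ 2.7778)
T(4, 2 - 1)*x = -6*25/9 = -50/3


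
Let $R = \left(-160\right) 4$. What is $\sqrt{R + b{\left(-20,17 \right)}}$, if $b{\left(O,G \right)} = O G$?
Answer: $14 i \sqrt{5} \approx 31.305 i$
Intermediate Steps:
$b{\left(O,G \right)} = G O$
$R = -640$
$\sqrt{R + b{\left(-20,17 \right)}} = \sqrt{-640 + 17 \left(-20\right)} = \sqrt{-640 - 340} = \sqrt{-980} = 14 i \sqrt{5}$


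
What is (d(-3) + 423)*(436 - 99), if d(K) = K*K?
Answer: 145584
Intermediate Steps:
d(K) = K²
(d(-3) + 423)*(436 - 99) = ((-3)² + 423)*(436 - 99) = (9 + 423)*337 = 432*337 = 145584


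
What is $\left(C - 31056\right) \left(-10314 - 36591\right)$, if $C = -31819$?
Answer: $2949151875$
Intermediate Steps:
$\left(C - 31056\right) \left(-10314 - 36591\right) = \left(-31819 - 31056\right) \left(-10314 - 36591\right) = \left(-62875\right) \left(-46905\right) = 2949151875$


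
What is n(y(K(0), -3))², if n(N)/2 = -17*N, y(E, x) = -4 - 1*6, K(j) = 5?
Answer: 115600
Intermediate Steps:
y(E, x) = -10 (y(E, x) = -4 - 6 = -10)
n(N) = -34*N (n(N) = 2*(-17*N) = -34*N)
n(y(K(0), -3))² = (-34*(-10))² = 340² = 115600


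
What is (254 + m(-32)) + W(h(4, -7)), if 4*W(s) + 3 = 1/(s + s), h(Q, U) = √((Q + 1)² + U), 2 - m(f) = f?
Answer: 1149/4 + √2/48 ≈ 287.28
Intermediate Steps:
m(f) = 2 - f
h(Q, U) = √(U + (1 + Q)²) (h(Q, U) = √((1 + Q)² + U) = √(U + (1 + Q)²))
W(s) = -¾ + 1/(8*s) (W(s) = -¾ + 1/(4*(s + s)) = -¾ + 1/(4*((2*s))) = -¾ + (1/(2*s))/4 = -¾ + 1/(8*s))
(254 + m(-32)) + W(h(4, -7)) = (254 + (2 - 1*(-32))) + (1 - 6*√(-7 + (1 + 4)²))/(8*(√(-7 + (1 + 4)²))) = (254 + (2 + 32)) + (1 - 6*√(-7 + 5²))/(8*(√(-7 + 5²))) = (254 + 34) + (1 - 6*√(-7 + 25))/(8*(√(-7 + 25))) = 288 + (1 - 18*√2)/(8*(√18)) = 288 + (1 - 18*√2)/(8*((3*√2))) = 288 + (√2/6)*(1 - 18*√2)/8 = 288 + √2*(1 - 18*√2)/48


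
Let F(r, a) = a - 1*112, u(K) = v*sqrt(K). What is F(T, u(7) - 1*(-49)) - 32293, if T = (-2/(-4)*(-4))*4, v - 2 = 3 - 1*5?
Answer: -32356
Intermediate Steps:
v = 0 (v = 2 + (3 - 1*5) = 2 + (3 - 5) = 2 - 2 = 0)
u(K) = 0 (u(K) = 0*sqrt(K) = 0)
T = -8 (T = (-2*(-1/4)*(-4))*4 = ((1/2)*(-4))*4 = -2*4 = -8)
F(r, a) = -112 + a (F(r, a) = a - 112 = -112 + a)
F(T, u(7) - 1*(-49)) - 32293 = (-112 + (0 - 1*(-49))) - 32293 = (-112 + (0 + 49)) - 32293 = (-112 + 49) - 32293 = -63 - 32293 = -32356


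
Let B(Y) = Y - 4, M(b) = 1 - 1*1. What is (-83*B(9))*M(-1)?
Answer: 0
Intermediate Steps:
M(b) = 0 (M(b) = 1 - 1 = 0)
B(Y) = -4 + Y
(-83*B(9))*M(-1) = -83*(-4 + 9)*0 = -83*5*0 = -415*0 = 0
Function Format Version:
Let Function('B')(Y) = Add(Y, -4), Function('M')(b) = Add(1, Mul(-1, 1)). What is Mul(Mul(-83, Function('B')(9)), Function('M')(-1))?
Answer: 0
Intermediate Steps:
Function('M')(b) = 0 (Function('M')(b) = Add(1, -1) = 0)
Function('B')(Y) = Add(-4, Y)
Mul(Mul(-83, Function('B')(9)), Function('M')(-1)) = Mul(Mul(-83, Add(-4, 9)), 0) = Mul(Mul(-83, 5), 0) = Mul(-415, 0) = 0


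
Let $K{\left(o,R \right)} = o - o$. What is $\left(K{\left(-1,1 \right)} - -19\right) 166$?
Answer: $3154$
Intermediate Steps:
$K{\left(o,R \right)} = 0$
$\left(K{\left(-1,1 \right)} - -19\right) 166 = \left(0 - -19\right) 166 = \left(0 + 19\right) 166 = 19 \cdot 166 = 3154$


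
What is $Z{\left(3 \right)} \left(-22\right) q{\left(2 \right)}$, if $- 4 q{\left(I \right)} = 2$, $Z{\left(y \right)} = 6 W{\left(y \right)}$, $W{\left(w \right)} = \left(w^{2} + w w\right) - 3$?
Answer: $990$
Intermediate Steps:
$W{\left(w \right)} = -3 + 2 w^{2}$ ($W{\left(w \right)} = \left(w^{2} + w^{2}\right) - 3 = 2 w^{2} - 3 = -3 + 2 w^{2}$)
$Z{\left(y \right)} = -18 + 12 y^{2}$ ($Z{\left(y \right)} = 6 \left(-3 + 2 y^{2}\right) = -18 + 12 y^{2}$)
$q{\left(I \right)} = - \frac{1}{2}$ ($q{\left(I \right)} = \left(- \frac{1}{4}\right) 2 = - \frac{1}{2}$)
$Z{\left(3 \right)} \left(-22\right) q{\left(2 \right)} = \left(-18 + 12 \cdot 3^{2}\right) \left(-22\right) \left(- \frac{1}{2}\right) = \left(-18 + 12 \cdot 9\right) \left(-22\right) \left(- \frac{1}{2}\right) = \left(-18 + 108\right) \left(-22\right) \left(- \frac{1}{2}\right) = 90 \left(-22\right) \left(- \frac{1}{2}\right) = \left(-1980\right) \left(- \frac{1}{2}\right) = 990$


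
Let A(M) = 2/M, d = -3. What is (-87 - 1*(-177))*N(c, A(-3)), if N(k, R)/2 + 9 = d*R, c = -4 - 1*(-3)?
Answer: -1260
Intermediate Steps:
c = -1 (c = -4 + 3 = -1)
N(k, R) = -18 - 6*R (N(k, R) = -18 + 2*(-3*R) = -18 - 6*R)
(-87 - 1*(-177))*N(c, A(-3)) = (-87 - 1*(-177))*(-18 - 12/(-3)) = (-87 + 177)*(-18 - 12*(-1)/3) = 90*(-18 - 6*(-2/3)) = 90*(-18 + 4) = 90*(-14) = -1260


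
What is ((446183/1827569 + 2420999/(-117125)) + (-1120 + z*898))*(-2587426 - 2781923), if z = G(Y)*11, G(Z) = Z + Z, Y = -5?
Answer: 114841616596366575308544/214054019125 ≈ 5.3651e+11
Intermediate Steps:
G(Z) = 2*Z
z = -110 (z = (2*(-5))*11 = -10*11 = -110)
((446183/1827569 + 2420999/(-117125)) + (-1120 + z*898))*(-2587426 - 2781923) = ((446183/1827569 + 2420999/(-117125)) + (-1120 - 110*898))*(-2587426 - 2781923) = ((446183*(1/1827569) + 2420999*(-1/117125)) + (-1120 - 98780))*(-5369349) = ((446183/1827569 - 2420999/117125) - 99900)*(-5369349) = (-4372283537556/214054019125 - 99900)*(-5369349) = -21388368794125056/214054019125*(-5369349) = 114841616596366575308544/214054019125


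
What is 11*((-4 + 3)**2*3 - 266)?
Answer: -2893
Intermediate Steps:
11*((-4 + 3)**2*3 - 266) = 11*((-1)**2*3 - 266) = 11*(1*3 - 266) = 11*(3 - 266) = 11*(-263) = -2893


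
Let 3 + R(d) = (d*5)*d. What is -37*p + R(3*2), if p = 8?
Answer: -119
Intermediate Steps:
R(d) = -3 + 5*d**2 (R(d) = -3 + (d*5)*d = -3 + (5*d)*d = -3 + 5*d**2)
-37*p + R(3*2) = -37*8 + (-3 + 5*(3*2)**2) = -296 + (-3 + 5*6**2) = -296 + (-3 + 5*36) = -296 + (-3 + 180) = -296 + 177 = -119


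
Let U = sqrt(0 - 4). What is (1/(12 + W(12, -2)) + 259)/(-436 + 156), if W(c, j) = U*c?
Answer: -15541/16800 + I/8400 ≈ -0.92506 + 0.00011905*I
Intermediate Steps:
U = 2*I (U = sqrt(-4) = 2*I ≈ 2.0*I)
W(c, j) = 2*I*c (W(c, j) = (2*I)*c = 2*I*c)
(1/(12 + W(12, -2)) + 259)/(-436 + 156) = (1/(12 + 2*I*12) + 259)/(-436 + 156) = (1/(12 + 24*I) + 259)/(-280) = ((12 - 24*I)/720 + 259)*(-1/280) = (259 + (12 - 24*I)/720)*(-1/280) = -37/40 - (12 - 24*I)/201600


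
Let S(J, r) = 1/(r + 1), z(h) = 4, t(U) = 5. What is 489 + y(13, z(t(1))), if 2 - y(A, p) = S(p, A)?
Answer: 6873/14 ≈ 490.93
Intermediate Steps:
S(J, r) = 1/(1 + r)
y(A, p) = 2 - 1/(1 + A)
489 + y(13, z(t(1))) = 489 + (1 + 2*13)/(1 + 13) = 489 + (1 + 26)/14 = 489 + (1/14)*27 = 489 + 27/14 = 6873/14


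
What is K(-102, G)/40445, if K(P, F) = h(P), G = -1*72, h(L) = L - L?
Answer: 0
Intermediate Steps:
h(L) = 0
G = -72
K(P, F) = 0
K(-102, G)/40445 = 0/40445 = 0*(1/40445) = 0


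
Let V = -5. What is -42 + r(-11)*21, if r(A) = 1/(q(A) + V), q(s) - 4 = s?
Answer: -175/4 ≈ -43.750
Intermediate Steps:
q(s) = 4 + s
r(A) = 1/(-1 + A) (r(A) = 1/((4 + A) - 5) = 1/(-1 + A))
-42 + r(-11)*21 = -42 + 21/(-1 - 11) = -42 + 21/(-12) = -42 - 1/12*21 = -42 - 7/4 = -175/4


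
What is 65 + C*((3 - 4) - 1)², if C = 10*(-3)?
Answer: -55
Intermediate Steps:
C = -30
65 + C*((3 - 4) - 1)² = 65 - 30*((3 - 4) - 1)² = 65 - 30*(-1 - 1)² = 65 - 30*(-2)² = 65 - 30*4 = 65 - 120 = -55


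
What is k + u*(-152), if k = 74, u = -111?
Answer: 16946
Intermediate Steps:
k + u*(-152) = 74 - 111*(-152) = 74 + 16872 = 16946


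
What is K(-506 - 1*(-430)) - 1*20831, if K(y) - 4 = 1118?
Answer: -19709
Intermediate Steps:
K(y) = 1122 (K(y) = 4 + 1118 = 1122)
K(-506 - 1*(-430)) - 1*20831 = 1122 - 1*20831 = 1122 - 20831 = -19709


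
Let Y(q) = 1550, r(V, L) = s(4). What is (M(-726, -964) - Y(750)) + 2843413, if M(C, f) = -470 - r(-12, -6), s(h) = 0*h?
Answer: 2841393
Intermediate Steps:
s(h) = 0
r(V, L) = 0
M(C, f) = -470 (M(C, f) = -470 - 1*0 = -470 + 0 = -470)
(M(-726, -964) - Y(750)) + 2843413 = (-470 - 1*1550) + 2843413 = (-470 - 1550) + 2843413 = -2020 + 2843413 = 2841393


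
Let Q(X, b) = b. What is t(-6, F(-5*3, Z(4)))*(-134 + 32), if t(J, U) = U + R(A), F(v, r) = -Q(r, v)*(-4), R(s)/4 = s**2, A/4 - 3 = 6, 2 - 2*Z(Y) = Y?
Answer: -522648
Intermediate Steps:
Z(Y) = 1 - Y/2
A = 36 (A = 12 + 4*6 = 12 + 24 = 36)
R(s) = 4*s**2
F(v, r) = 4*v (F(v, r) = -v*(-4) = 4*v)
t(J, U) = 5184 + U (t(J, U) = U + 4*36**2 = U + 4*1296 = U + 5184 = 5184 + U)
t(-6, F(-5*3, Z(4)))*(-134 + 32) = (5184 + 4*(-5*3))*(-134 + 32) = (5184 + 4*(-15))*(-102) = (5184 - 60)*(-102) = 5124*(-102) = -522648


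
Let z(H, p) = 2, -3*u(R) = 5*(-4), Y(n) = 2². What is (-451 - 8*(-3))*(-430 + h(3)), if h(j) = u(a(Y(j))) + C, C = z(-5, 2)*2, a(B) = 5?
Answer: 537166/3 ≈ 1.7906e+5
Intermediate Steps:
Y(n) = 4
u(R) = 20/3 (u(R) = -5*(-4)/3 = -⅓*(-20) = 20/3)
C = 4 (C = 2*2 = 4)
h(j) = 32/3 (h(j) = 20/3 + 4 = 32/3)
(-451 - 8*(-3))*(-430 + h(3)) = (-451 - 8*(-3))*(-430 + 32/3) = (-451 + 24)*(-1258/3) = -427*(-1258/3) = 537166/3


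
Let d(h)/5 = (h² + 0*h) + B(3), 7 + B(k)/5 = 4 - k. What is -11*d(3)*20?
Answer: 23100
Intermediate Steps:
B(k) = -15 - 5*k (B(k) = -35 + 5*(4 - k) = -35 + (20 - 5*k) = -15 - 5*k)
d(h) = -150 + 5*h² (d(h) = 5*((h² + 0*h) + (-15 - 5*3)) = 5*((h² + 0) + (-15 - 15)) = 5*(h² - 30) = 5*(-30 + h²) = -150 + 5*h²)
-11*d(3)*20 = -11*(-150 + 5*3²)*20 = -11*(-150 + 5*9)*20 = -11*(-150 + 45)*20 = -11*(-105)*20 = 1155*20 = 23100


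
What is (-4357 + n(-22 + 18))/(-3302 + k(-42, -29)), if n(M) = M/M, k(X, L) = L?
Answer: 4356/3331 ≈ 1.3077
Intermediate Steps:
n(M) = 1
(-4357 + n(-22 + 18))/(-3302 + k(-42, -29)) = (-4357 + 1)/(-3302 - 29) = -4356/(-3331) = -4356*(-1/3331) = 4356/3331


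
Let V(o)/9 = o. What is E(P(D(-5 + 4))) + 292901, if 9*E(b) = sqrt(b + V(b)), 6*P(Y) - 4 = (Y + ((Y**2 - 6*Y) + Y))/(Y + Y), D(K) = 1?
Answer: 292901 + 5*sqrt(6)/54 ≈ 2.9290e+5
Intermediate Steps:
V(o) = 9*o
P(Y) = 2/3 + (Y**2 - 4*Y)/(12*Y) (P(Y) = 2/3 + ((Y + ((Y**2 - 6*Y) + Y))/(Y + Y))/6 = 2/3 + ((Y + (Y**2 - 5*Y))/((2*Y)))/6 = 2/3 + ((Y**2 - 4*Y)*(1/(2*Y)))/6 = 2/3 + ((Y**2 - 4*Y)/(2*Y))/6 = 2/3 + (Y**2 - 4*Y)/(12*Y))
E(b) = sqrt(10)*sqrt(b)/9 (E(b) = sqrt(b + 9*b)/9 = sqrt(10*b)/9 = (sqrt(10)*sqrt(b))/9 = sqrt(10)*sqrt(b)/9)
E(P(D(-5 + 4))) + 292901 = sqrt(10)*sqrt(1/3 + (1/12)*1)/9 + 292901 = sqrt(10)*sqrt(1/3 + 1/12)/9 + 292901 = sqrt(10)*sqrt(5/12)/9 + 292901 = sqrt(10)*(sqrt(15)/6)/9 + 292901 = 5*sqrt(6)/54 + 292901 = 292901 + 5*sqrt(6)/54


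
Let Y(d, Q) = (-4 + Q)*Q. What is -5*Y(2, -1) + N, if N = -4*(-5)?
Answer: -5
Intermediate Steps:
N = 20
Y(d, Q) = Q*(-4 + Q)
-5*Y(2, -1) + N = -(-5)*(-4 - 1) + 20 = -(-5)*(-5) + 20 = -5*5 + 20 = -25 + 20 = -5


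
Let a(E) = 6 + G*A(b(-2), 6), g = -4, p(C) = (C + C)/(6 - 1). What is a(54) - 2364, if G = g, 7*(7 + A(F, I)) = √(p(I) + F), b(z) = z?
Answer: -2330 - 4*√10/35 ≈ -2330.4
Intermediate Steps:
p(C) = 2*C/5 (p(C) = (2*C)/5 = (2*C)*(⅕) = 2*C/5)
A(F, I) = -7 + √(F + 2*I/5)/7 (A(F, I) = -7 + √(2*I/5 + F)/7 = -7 + √(F + 2*I/5)/7)
G = -4
a(E) = 34 - 4*√10/35 (a(E) = 6 - 4*(-7 + √(10*6 + 25*(-2))/35) = 6 - 4*(-7 + √(60 - 50)/35) = 6 - 4*(-7 + √10/35) = 6 + (28 - 4*√10/35) = 34 - 4*√10/35)
a(54) - 2364 = (34 - 4*√10/35) - 2364 = -2330 - 4*√10/35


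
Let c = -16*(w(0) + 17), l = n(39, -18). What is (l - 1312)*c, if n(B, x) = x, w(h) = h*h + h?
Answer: 361760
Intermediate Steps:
w(h) = h + h² (w(h) = h² + h = h + h²)
l = -18
c = -272 (c = -16*(0*(1 + 0) + 17) = -16*(0*1 + 17) = -16*(0 + 17) = -16*17 = -272)
(l - 1312)*c = (-18 - 1312)*(-272) = -1330*(-272) = 361760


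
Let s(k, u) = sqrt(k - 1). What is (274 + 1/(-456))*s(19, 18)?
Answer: 124943*sqrt(2)/152 ≈ 1162.5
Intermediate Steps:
s(k, u) = sqrt(-1 + k)
(274 + 1/(-456))*s(19, 18) = (274 + 1/(-456))*sqrt(-1 + 19) = (274 - 1/456)*sqrt(18) = 124943*(3*sqrt(2))/456 = 124943*sqrt(2)/152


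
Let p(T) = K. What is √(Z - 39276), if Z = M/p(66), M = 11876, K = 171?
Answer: 8*I*√1990345/57 ≈ 198.01*I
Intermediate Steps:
p(T) = 171
Z = 11876/171 ≈ 69.450
√(Z - 39276) = √(11876/171 - 39276) = √(-6704320/171) = 8*I*√1990345/57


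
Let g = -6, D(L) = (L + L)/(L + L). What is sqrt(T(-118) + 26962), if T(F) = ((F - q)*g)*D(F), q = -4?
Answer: sqrt(27646) ≈ 166.27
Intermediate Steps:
D(L) = 1 (D(L) = (2*L)/((2*L)) = (2*L)*(1/(2*L)) = 1)
T(F) = -24 - 6*F (T(F) = ((F - 1*(-4))*(-6))*1 = ((F + 4)*(-6))*1 = ((4 + F)*(-6))*1 = (-24 - 6*F)*1 = -24 - 6*F)
sqrt(T(-118) + 26962) = sqrt((-24 - 6*(-118)) + 26962) = sqrt((-24 + 708) + 26962) = sqrt(684 + 26962) = sqrt(27646)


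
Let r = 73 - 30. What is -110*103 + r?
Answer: -11287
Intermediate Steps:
r = 43
-110*103 + r = -110*103 + 43 = -11330 + 43 = -11287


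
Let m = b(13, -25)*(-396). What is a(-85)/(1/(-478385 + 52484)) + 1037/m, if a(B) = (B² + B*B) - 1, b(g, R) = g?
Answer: -31679986591289/5148 ≈ -6.1538e+9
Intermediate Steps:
m = -5148 (m = 13*(-396) = -5148)
a(B) = -1 + 2*B² (a(B) = (B² + B²) - 1 = 2*B² - 1 = -1 + 2*B²)
a(-85)/(1/(-478385 + 52484)) + 1037/m = (-1 + 2*(-85)²)/(1/(-478385 + 52484)) + 1037/(-5148) = (-1 + 2*7225)/(1/(-425901)) + 1037*(-1/5148) = (-1 + 14450)/(-1/425901) - 1037/5148 = 14449*(-425901) - 1037/5148 = -6153843549 - 1037/5148 = -31679986591289/5148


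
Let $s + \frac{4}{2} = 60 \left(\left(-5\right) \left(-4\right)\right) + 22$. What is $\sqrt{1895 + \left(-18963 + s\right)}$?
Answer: $2 i \sqrt{3962} \approx 125.89 i$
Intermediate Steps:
$s = 1220$ ($s = -2 + \left(60 \left(\left(-5\right) \left(-4\right)\right) + 22\right) = -2 + \left(60 \cdot 20 + 22\right) = -2 + \left(1200 + 22\right) = -2 + 1222 = 1220$)
$\sqrt{1895 + \left(-18963 + s\right)} = \sqrt{1895 + \left(-18963 + 1220\right)} = \sqrt{1895 - 17743} = \sqrt{-15848} = 2 i \sqrt{3962}$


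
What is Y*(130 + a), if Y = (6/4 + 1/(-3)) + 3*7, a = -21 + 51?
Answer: 10640/3 ≈ 3546.7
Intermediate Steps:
a = 30
Y = 133/6 (Y = (6*(¼) + 1*(-⅓)) + 21 = (3/2 - ⅓) + 21 = 7/6 + 21 = 133/6 ≈ 22.167)
Y*(130 + a) = 133*(130 + 30)/6 = (133/6)*160 = 10640/3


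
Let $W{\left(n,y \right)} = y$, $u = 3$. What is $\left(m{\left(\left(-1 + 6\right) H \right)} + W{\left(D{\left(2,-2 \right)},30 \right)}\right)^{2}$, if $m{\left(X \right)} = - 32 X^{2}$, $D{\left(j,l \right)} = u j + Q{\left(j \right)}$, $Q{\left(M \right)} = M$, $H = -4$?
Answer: $163072900$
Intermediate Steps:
$D{\left(j,l \right)} = 4 j$ ($D{\left(j,l \right)} = 3 j + j = 4 j$)
$\left(m{\left(\left(-1 + 6\right) H \right)} + W{\left(D{\left(2,-2 \right)},30 \right)}\right)^{2} = \left(- 32 \left(\left(-1 + 6\right) \left(-4\right)\right)^{2} + 30\right)^{2} = \left(- 32 \left(5 \left(-4\right)\right)^{2} + 30\right)^{2} = \left(- 32 \left(-20\right)^{2} + 30\right)^{2} = \left(\left(-32\right) 400 + 30\right)^{2} = \left(-12800 + 30\right)^{2} = \left(-12770\right)^{2} = 163072900$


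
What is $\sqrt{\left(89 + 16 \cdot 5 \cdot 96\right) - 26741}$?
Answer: $6 i \sqrt{527} \approx 137.74 i$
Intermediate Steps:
$\sqrt{\left(89 + 16 \cdot 5 \cdot 96\right) - 26741} = \sqrt{\left(89 + 80 \cdot 96\right) - 26741} = \sqrt{\left(89 + 7680\right) - 26741} = \sqrt{7769 - 26741} = \sqrt{-18972} = 6 i \sqrt{527}$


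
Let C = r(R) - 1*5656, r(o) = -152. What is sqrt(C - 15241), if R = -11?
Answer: I*sqrt(21049) ≈ 145.08*I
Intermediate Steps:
C = -5808 (C = -152 - 1*5656 = -152 - 5656 = -5808)
sqrt(C - 15241) = sqrt(-5808 - 15241) = sqrt(-21049) = I*sqrt(21049)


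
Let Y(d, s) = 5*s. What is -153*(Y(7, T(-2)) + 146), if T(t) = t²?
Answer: -25398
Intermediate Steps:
-153*(Y(7, T(-2)) + 146) = -153*(5*(-2)² + 146) = -153*(5*4 + 146) = -153*(20 + 146) = -153*166 = -25398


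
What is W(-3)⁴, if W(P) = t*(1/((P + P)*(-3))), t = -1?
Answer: 1/104976 ≈ 9.5260e-6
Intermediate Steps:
W(P) = 1/(6*P) (W(P) = -1/((P + P)*(-3)) = -(-1)/((2*P)*3) = -1/(2*P)*(-1)/3 = -(-1)/(6*P) = 1/(6*P))
W(-3)⁴ = ((⅙)/(-3))⁴ = ((⅙)*(-⅓))⁴ = (-1/18)⁴ = 1/104976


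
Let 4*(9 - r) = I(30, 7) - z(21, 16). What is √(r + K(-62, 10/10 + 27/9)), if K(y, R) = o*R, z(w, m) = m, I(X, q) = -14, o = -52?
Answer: I*√766/2 ≈ 13.838*I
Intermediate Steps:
K(y, R) = -52*R
r = 33/2 (r = 9 - (-14 - 1*16)/4 = 9 - (-14 - 16)/4 = 9 - ¼*(-30) = 9 + 15/2 = 33/2 ≈ 16.500)
√(r + K(-62, 10/10 + 27/9)) = √(33/2 - 52*(10/10 + 27/9)) = √(33/2 - 52*(10*(⅒) + 27*(⅑))) = √(33/2 - 52*(1 + 3)) = √(33/2 - 52*4) = √(33/2 - 208) = √(-383/2) = I*√766/2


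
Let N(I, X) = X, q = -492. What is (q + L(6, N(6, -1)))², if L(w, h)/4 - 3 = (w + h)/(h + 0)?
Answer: 250000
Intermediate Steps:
L(w, h) = 12 + 4*(h + w)/h (L(w, h) = 12 + 4*((w + h)/(h + 0)) = 12 + 4*((h + w)/h) = 12 + 4*(h + w)/h)
(q + L(6, N(6, -1)))² = (-492 + (16 + 4*6/(-1)))² = (-492 + (16 + 4*6*(-1)))² = (-492 + (16 - 24))² = (-492 - 8)² = (-500)² = 250000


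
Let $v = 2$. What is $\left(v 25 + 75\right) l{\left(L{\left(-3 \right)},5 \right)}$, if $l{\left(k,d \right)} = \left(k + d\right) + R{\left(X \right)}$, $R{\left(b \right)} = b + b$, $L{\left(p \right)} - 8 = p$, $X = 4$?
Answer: $2250$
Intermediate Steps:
$L{\left(p \right)} = 8 + p$
$R{\left(b \right)} = 2 b$
$l{\left(k,d \right)} = 8 + d + k$ ($l{\left(k,d \right)} = \left(k + d\right) + 2 \cdot 4 = \left(d + k\right) + 8 = 8 + d + k$)
$\left(v 25 + 75\right) l{\left(L{\left(-3 \right)},5 \right)} = \left(2 \cdot 25 + 75\right) \left(8 + 5 + \left(8 - 3\right)\right) = \left(50 + 75\right) \left(8 + 5 + 5\right) = 125 \cdot 18 = 2250$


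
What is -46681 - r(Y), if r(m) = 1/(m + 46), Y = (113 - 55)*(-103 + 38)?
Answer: -173840043/3724 ≈ -46681.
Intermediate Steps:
Y = -3770 (Y = 58*(-65) = -3770)
r(m) = 1/(46 + m)
-46681 - r(Y) = -46681 - 1/(46 - 3770) = -46681 - 1/(-3724) = -46681 - 1*(-1/3724) = -46681 + 1/3724 = -173840043/3724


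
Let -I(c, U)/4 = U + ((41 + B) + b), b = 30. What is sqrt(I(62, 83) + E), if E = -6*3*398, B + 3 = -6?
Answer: 88*I ≈ 88.0*I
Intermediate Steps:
B = -9 (B = -3 - 6 = -9)
I(c, U) = -248 - 4*U (I(c, U) = -4*(U + ((41 - 9) + 30)) = -4*(U + (32 + 30)) = -4*(U + 62) = -4*(62 + U) = -248 - 4*U)
E = -7164 (E = -18*398 = -7164)
sqrt(I(62, 83) + E) = sqrt((-248 - 4*83) - 7164) = sqrt((-248 - 332) - 7164) = sqrt(-580 - 7164) = sqrt(-7744) = 88*I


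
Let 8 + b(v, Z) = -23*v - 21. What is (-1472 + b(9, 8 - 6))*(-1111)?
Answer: 1897588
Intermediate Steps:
b(v, Z) = -29 - 23*v (b(v, Z) = -8 + (-23*v - 21) = -8 + (-21 - 23*v) = -29 - 23*v)
(-1472 + b(9, 8 - 6))*(-1111) = (-1472 + (-29 - 23*9))*(-1111) = (-1472 + (-29 - 207))*(-1111) = (-1472 - 236)*(-1111) = -1708*(-1111) = 1897588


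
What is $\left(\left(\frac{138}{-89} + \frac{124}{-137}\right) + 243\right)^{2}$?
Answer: $\frac{8602236763849}{148669249} \approx 57862.0$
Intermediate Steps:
$\left(\left(\frac{138}{-89} + \frac{124}{-137}\right) + 243\right)^{2} = \left(\left(138 \left(- \frac{1}{89}\right) + 124 \left(- \frac{1}{137}\right)\right) + 243\right)^{2} = \left(\left(- \frac{138}{89} - \frac{124}{137}\right) + 243\right)^{2} = \left(- \frac{29942}{12193} + 243\right)^{2} = \left(\frac{2932957}{12193}\right)^{2} = \frac{8602236763849}{148669249}$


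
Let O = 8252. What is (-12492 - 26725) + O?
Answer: -30965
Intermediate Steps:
(-12492 - 26725) + O = (-12492 - 26725) + 8252 = -39217 + 8252 = -30965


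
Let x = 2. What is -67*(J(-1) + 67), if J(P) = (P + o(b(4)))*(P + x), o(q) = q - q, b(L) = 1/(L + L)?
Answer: -4422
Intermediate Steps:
b(L) = 1/(2*L)
o(q) = 0
J(P) = P*(2 + P) (J(P) = (P + 0)*(P + 2) = P*(2 + P))
-67*(J(-1) + 67) = -67*(-(2 - 1) + 67) = -67*(-1*1 + 67) = -67*(-1 + 67) = -67*66 = -4422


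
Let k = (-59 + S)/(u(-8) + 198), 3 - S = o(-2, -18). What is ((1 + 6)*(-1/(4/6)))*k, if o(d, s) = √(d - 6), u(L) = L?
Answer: 294/95 + 21*I*√2/190 ≈ 3.0947 + 0.15631*I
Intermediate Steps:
o(d, s) = √(-6 + d)
S = 3 - 2*I*√2 (S = 3 - √(-6 - 2) = 3 - √(-8) = 3 - 2*I*√2 ≈ 3.0 - 2.8284*I)
k = -28/95 - I*√2/95 (k = (-59 + (3 - 2*I*√2))/(-8 + 198) = (-56 - 2*I*√2)/190 = (-56 - 2*I*√2)*(1/190) = -28/95 - I*√2/95 ≈ -0.29474 - 0.014886*I)
((1 + 6)*(-1/(4/6)))*k = ((1 + 6)*(-1/(4/6)))*(-28/95 - I*√2/95) = (7*(-1/(4*(⅙))))*(-28/95 - I*√2/95) = (7*(-1/⅔))*(-28/95 - I*√2/95) = (7*(-1*3/2))*(-28/95 - I*√2/95) = (7*(-3/2))*(-28/95 - I*√2/95) = -21*(-28/95 - I*√2/95)/2 = 294/95 + 21*I*√2/190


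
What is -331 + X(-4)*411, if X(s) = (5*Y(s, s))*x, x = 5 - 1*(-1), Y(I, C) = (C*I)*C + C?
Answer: -838771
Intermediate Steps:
Y(I, C) = C + I*C**2 (Y(I, C) = I*C**2 + C = C + I*C**2)
x = 6 (x = 5 + 1 = 6)
X(s) = 30*s*(1 + s**2) (X(s) = (5*(s*(1 + s*s)))*6 = (5*(s*(1 + s**2)))*6 = (5*s*(1 + s**2))*6 = 30*s*(1 + s**2))
-331 + X(-4)*411 = -331 + (30*(-4)*(1 + (-4)**2))*411 = -331 + (30*(-4)*(1 + 16))*411 = -331 + (30*(-4)*17)*411 = -331 - 2040*411 = -331 - 838440 = -838771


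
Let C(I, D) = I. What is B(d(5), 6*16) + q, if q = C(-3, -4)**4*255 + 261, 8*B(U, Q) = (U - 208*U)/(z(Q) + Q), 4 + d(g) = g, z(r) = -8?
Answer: 14724657/704 ≈ 20916.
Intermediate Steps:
d(g) = -4 + g
B(U, Q) = -207*U/(8*(-8 + Q)) (B(U, Q) = ((U - 208*U)/(-8 + Q))/8 = ((-207*U)/(-8 + Q))/8 = (-207*U/(-8 + Q))/8 = -207*U/(8*(-8 + Q)))
q = 20916 (q = (-3)**4*255 + 261 = 81*255 + 261 = 20655 + 261 = 20916)
B(d(5), 6*16) + q = -207*(-4 + 5)/(-64 + 8*(6*16)) + 20916 = -207*1/(-64 + 8*96) + 20916 = -207*1/(-64 + 768) + 20916 = -207*1/704 + 20916 = -207*1*1/704 + 20916 = -207/704 + 20916 = 14724657/704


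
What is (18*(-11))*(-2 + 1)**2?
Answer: -198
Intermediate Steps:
(18*(-11))*(-2 + 1)**2 = -198*(-1)**2 = -198*1 = -198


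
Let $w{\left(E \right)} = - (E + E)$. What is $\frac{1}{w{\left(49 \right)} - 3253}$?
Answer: $- \frac{1}{3351} \approx -0.00029842$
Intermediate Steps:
$w{\left(E \right)} = - 2 E$
$\frac{1}{w{\left(49 \right)} - 3253} = \frac{1}{\left(-2\right) 49 - 3253} = \frac{1}{-98 - 3253} = \frac{1}{-3351} = - \frac{1}{3351}$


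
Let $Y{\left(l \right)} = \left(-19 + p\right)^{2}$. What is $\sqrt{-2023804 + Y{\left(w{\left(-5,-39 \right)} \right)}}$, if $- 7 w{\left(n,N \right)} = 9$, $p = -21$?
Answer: $2 i \sqrt{505551} \approx 1422.0 i$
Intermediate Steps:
$w{\left(n,N \right)} = - \frac{9}{7}$ ($w{\left(n,N \right)} = \left(- \frac{1}{7}\right) 9 = - \frac{9}{7}$)
$Y{\left(l \right)} = 1600$ ($Y{\left(l \right)} = \left(-19 - 21\right)^{2} = \left(-40\right)^{2} = 1600$)
$\sqrt{-2023804 + Y{\left(w{\left(-5,-39 \right)} \right)}} = \sqrt{-2023804 + 1600} = \sqrt{-2022204} = 2 i \sqrt{505551}$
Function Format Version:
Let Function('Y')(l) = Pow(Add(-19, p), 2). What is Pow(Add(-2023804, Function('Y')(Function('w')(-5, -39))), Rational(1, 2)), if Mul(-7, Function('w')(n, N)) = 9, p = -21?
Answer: Mul(2, I, Pow(505551, Rational(1, 2))) ≈ Mul(1422.0, I)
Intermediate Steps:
Function('w')(n, N) = Rational(-9, 7) (Function('w')(n, N) = Mul(Rational(-1, 7), 9) = Rational(-9, 7))
Function('Y')(l) = 1600 (Function('Y')(l) = Pow(Add(-19, -21), 2) = Pow(-40, 2) = 1600)
Pow(Add(-2023804, Function('Y')(Function('w')(-5, -39))), Rational(1, 2)) = Pow(Add(-2023804, 1600), Rational(1, 2)) = Pow(-2022204, Rational(1, 2)) = Mul(2, I, Pow(505551, Rational(1, 2)))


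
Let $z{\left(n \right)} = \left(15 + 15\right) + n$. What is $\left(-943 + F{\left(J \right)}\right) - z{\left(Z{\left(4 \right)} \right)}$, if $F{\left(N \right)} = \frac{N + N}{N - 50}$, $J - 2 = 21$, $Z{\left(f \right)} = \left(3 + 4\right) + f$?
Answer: $- \frac{26614}{27} \approx -985.7$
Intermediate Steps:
$Z{\left(f \right)} = 7 + f$
$z{\left(n \right)} = 30 + n$
$J = 23$ ($J = 2 + 21 = 23$)
$F{\left(N \right)} = \frac{2 N}{-50 + N}$
$\left(-943 + F{\left(J \right)}\right) - z{\left(Z{\left(4 \right)} \right)} = \left(-943 + 2 \cdot 23 \frac{1}{-50 + 23}\right) - \left(30 + \left(7 + 4\right)\right) = \left(-943 + 2 \cdot 23 \frac{1}{-27}\right) - \left(30 + 11\right) = \left(-943 + 2 \cdot 23 \left(- \frac{1}{27}\right)\right) - 41 = \left(-943 - \frac{46}{27}\right) - 41 = - \frac{25507}{27} - 41 = - \frac{26614}{27}$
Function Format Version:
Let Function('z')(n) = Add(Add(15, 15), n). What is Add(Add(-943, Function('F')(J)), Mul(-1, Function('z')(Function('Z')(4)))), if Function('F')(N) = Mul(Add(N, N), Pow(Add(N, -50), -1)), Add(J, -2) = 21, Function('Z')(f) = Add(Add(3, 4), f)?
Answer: Rational(-26614, 27) ≈ -985.70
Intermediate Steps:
Function('Z')(f) = Add(7, f)
Function('z')(n) = Add(30, n)
J = 23 (J = Add(2, 21) = 23)
Function('F')(N) = Mul(2, N, Pow(Add(-50, N), -1)) (Function('F')(N) = Mul(Mul(2, N), Pow(Add(-50, N), -1)) = Mul(2, N, Pow(Add(-50, N), -1)))
Add(Add(-943, Function('F')(J)), Mul(-1, Function('z')(Function('Z')(4)))) = Add(Add(-943, Mul(2, 23, Pow(Add(-50, 23), -1))), Mul(-1, Add(30, Add(7, 4)))) = Add(Add(-943, Mul(2, 23, Pow(-27, -1))), Mul(-1, Add(30, 11))) = Add(Add(-943, Mul(2, 23, Rational(-1, 27))), Mul(-1, 41)) = Add(Add(-943, Rational(-46, 27)), -41) = Add(Rational(-25507, 27), -41) = Rational(-26614, 27)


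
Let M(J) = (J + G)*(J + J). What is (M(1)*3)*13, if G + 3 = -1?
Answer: -234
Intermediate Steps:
G = -4 (G = -3 - 1 = -4)
M(J) = 2*J*(-4 + J) (M(J) = (J - 4)*(J + J) = (-4 + J)*(2*J) = 2*J*(-4 + J))
(M(1)*3)*13 = ((2*1*(-4 + 1))*3)*13 = ((2*1*(-3))*3)*13 = -6*3*13 = -18*13 = -234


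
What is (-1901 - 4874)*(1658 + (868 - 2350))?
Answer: -1192400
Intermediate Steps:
(-1901 - 4874)*(1658 + (868 - 2350)) = -6775*(1658 - 1482) = -6775*176 = -1192400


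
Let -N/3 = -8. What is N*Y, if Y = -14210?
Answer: -341040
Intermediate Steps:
N = 24 (N = -3*(-8) = 24)
N*Y = 24*(-14210) = -341040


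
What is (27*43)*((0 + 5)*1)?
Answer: 5805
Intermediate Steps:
(27*43)*((0 + 5)*1) = 1161*(5*1) = 1161*5 = 5805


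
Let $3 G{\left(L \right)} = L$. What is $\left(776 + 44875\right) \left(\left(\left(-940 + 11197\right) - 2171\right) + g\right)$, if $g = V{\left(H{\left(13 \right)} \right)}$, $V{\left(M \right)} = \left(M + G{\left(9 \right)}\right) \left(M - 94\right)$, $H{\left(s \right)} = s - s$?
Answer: $356260404$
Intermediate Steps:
$G{\left(L \right)} = \frac{L}{3}$
$H{\left(s \right)} = 0$
$V{\left(M \right)} = \left(-94 + M\right) \left(3 + M\right)$ ($V{\left(M \right)} = \left(M + \frac{1}{3} \cdot 9\right) \left(M - 94\right) = \left(M + 3\right) \left(-94 + M\right) = \left(3 + M\right) \left(-94 + M\right) = \left(-94 + M\right) \left(3 + M\right)$)
$g = -282$ ($g = -282 + 0^{2} - 0 = -282 + 0 + 0 = -282$)
$\left(776 + 44875\right) \left(\left(\left(-940 + 11197\right) - 2171\right) + g\right) = \left(776 + 44875\right) \left(\left(\left(-940 + 11197\right) - 2171\right) - 282\right) = 45651 \left(\left(10257 - 2171\right) - 282\right) = 45651 \left(8086 - 282\right) = 45651 \cdot 7804 = 356260404$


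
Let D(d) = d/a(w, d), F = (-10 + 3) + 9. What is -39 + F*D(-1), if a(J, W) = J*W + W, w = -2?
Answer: -41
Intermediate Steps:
a(J, W) = W + J*W
F = 2 (F = -7 + 9 = 2)
D(d) = -1 (D(d) = d/((d*(1 - 2))) = d/((d*(-1))) = d/((-d)) = d*(-1/d) = -1)
-39 + F*D(-1) = -39 + 2*(-1) = -39 - 2 = -41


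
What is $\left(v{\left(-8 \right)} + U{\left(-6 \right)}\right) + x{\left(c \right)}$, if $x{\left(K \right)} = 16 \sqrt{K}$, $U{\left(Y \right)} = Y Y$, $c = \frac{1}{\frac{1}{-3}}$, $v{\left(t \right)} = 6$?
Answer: $42 + 16 i \sqrt{3} \approx 42.0 + 27.713 i$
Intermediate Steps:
$c = -3$ ($c = \frac{1}{- \frac{1}{3}} = -3$)
$U{\left(Y \right)} = Y^{2}$
$\left(v{\left(-8 \right)} + U{\left(-6 \right)}\right) + x{\left(c \right)} = \left(6 + \left(-6\right)^{2}\right) + 16 \sqrt{-3} = \left(6 + 36\right) + 16 i \sqrt{3} = 42 + 16 i \sqrt{3}$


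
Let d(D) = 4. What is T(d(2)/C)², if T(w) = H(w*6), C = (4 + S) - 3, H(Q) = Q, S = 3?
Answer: 36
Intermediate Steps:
C = 4 (C = (4 + 3) - 3 = 7 - 3 = 4)
T(w) = 6*w (T(w) = w*6 = 6*w)
T(d(2)/C)² = (6*(4/4))² = (6*(4*(¼)))² = (6*1)² = 6² = 36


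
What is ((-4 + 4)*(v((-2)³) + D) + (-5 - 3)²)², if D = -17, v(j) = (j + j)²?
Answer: 4096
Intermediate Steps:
v(j) = 4*j² (v(j) = (2*j)² = 4*j²)
((-4 + 4)*(v((-2)³) + D) + (-5 - 3)²)² = ((-4 + 4)*(4*((-2)³)² - 17) + (-5 - 3)²)² = (0*(4*(-8)² - 17) + (-8)²)² = (0*(4*64 - 17) + 64)² = (0*(256 - 17) + 64)² = (0*239 + 64)² = (0 + 64)² = 64² = 4096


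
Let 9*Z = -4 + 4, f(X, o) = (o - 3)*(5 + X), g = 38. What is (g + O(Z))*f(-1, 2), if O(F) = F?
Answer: -152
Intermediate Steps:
f(X, o) = (-3 + o)*(5 + X)
Z = 0 (Z = (-4 + 4)/9 = (1/9)*0 = 0)
(g + O(Z))*f(-1, 2) = (38 + 0)*(-15 - 3*(-1) + 5*2 - 1*2) = 38*(-15 + 3 + 10 - 2) = 38*(-4) = -152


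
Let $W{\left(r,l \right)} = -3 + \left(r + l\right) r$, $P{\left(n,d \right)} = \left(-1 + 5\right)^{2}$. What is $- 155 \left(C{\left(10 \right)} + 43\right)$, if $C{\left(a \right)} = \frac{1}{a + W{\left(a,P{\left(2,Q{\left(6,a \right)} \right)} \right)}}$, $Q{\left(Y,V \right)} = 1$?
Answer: $- \frac{1779710}{267} \approx -6665.6$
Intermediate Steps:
$P{\left(n,d \right)} = 16$ ($P{\left(n,d \right)} = 4^{2} = 16$)
$W{\left(r,l \right)} = -3 + r \left(l + r\right)$ ($W{\left(r,l \right)} = -3 + \left(l + r\right) r = -3 + r \left(l + r\right)$)
$C{\left(a \right)} = \frac{1}{-3 + a^{2} + 17 a}$ ($C{\left(a \right)} = \frac{1}{a + \left(-3 + a^{2} + 16 a\right)} = \frac{1}{-3 + a^{2} + 17 a}$)
$- 155 \left(C{\left(10 \right)} + 43\right) = - 155 \left(\frac{1}{-3 + 10^{2} + 17 \cdot 10} + 43\right) = - 155 \left(\frac{1}{-3 + 100 + 170} + 43\right) = - 155 \left(\frac{1}{267} + 43\right) = \left(-155\right) \frac{11482}{267} = - \frac{1779710}{267}$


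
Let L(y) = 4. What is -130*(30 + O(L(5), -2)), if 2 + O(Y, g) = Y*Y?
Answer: -5720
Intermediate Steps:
O(Y, g) = -2 + Y**2 (O(Y, g) = -2 + Y*Y = -2 + Y**2)
-130*(30 + O(L(5), -2)) = -130*(30 + (-2 + 4**2)) = -130*(30 + (-2 + 16)) = -130*(30 + 14) = -130*44 = -5720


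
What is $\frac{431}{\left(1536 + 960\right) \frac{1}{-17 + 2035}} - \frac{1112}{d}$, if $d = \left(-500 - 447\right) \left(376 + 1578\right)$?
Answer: $\frac{402359007389}{1154673312} \approx 348.46$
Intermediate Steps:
$d = -1850438$ ($d = \left(-947\right) 1954 = -1850438$)
$\frac{431}{\left(1536 + 960\right) \frac{1}{-17 + 2035}} - \frac{1112}{d} = \frac{431}{\left(1536 + 960\right) \frac{1}{-17 + 2035}} - \frac{1112}{-1850438} = \frac{431}{2496 \cdot \frac{1}{2018}} - - \frac{556}{925219} = \frac{431}{2496 \cdot \frac{1}{2018}} + \frac{556}{925219} = \frac{431}{\frac{1248}{1009}} + \frac{556}{925219} = 431 \cdot \frac{1009}{1248} + \frac{556}{925219} = \frac{434879}{1248} + \frac{556}{925219} = \frac{402359007389}{1154673312}$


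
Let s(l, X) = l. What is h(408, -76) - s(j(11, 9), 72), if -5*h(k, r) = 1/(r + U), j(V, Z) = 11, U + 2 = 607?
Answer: -29096/2645 ≈ -11.000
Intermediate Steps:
U = 605 (U = -2 + 607 = 605)
h(k, r) = -1/(5*(605 + r)) (h(k, r) = -1/(5*(r + 605)) = -1/(5*(605 + r)))
h(408, -76) - s(j(11, 9), 72) = -1/(3025 + 5*(-76)) - 1*11 = -1/(3025 - 380) - 11 = -1/2645 - 11 = -29096/2645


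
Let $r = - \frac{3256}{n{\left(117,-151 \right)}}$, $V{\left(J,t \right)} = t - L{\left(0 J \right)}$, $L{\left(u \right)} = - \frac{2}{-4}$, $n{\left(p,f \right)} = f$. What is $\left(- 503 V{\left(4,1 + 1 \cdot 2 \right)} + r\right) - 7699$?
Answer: $- \frac{2698351}{302} \approx -8934.9$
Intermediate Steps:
$L{\left(u \right)} = \frac{1}{2}$ ($L{\left(u \right)} = \left(-2\right) \left(- \frac{1}{4}\right) = \frac{1}{2}$)
$V{\left(J,t \right)} = - \frac{1}{2} + t$ ($V{\left(J,t \right)} = t - \frac{1}{2} = - \frac{1}{2} + t$)
$r = \frac{3256}{151}$ ($r = - \frac{3256}{-151} = \left(-3256\right) \left(- \frac{1}{151}\right) = \frac{3256}{151} \approx 21.563$)
$\left(- 503 V{\left(4,1 + 1 \cdot 2 \right)} + r\right) - 7699 = \left(- 503 \left(- \frac{1}{2} + \left(1 + 1 \cdot 2\right)\right) + \frac{3256}{151}\right) - 7699 = \left(- 503 \left(- \frac{1}{2} + \left(1 + 2\right)\right) + \frac{3256}{151}\right) - 7699 = \left(- 503 \left(- \frac{1}{2} + 3\right) + \frac{3256}{151}\right) - 7699 = \left(\left(-503\right) \frac{5}{2} + \frac{3256}{151}\right) - 7699 = \left(- \frac{2515}{2} + \frac{3256}{151}\right) - 7699 = - \frac{373253}{302} - 7699 = - \frac{2698351}{302}$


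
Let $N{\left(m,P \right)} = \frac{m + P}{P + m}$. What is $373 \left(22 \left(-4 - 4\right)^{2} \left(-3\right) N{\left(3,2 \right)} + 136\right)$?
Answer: $-1524824$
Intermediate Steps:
$N{\left(m,P \right)} = 1$ ($N{\left(m,P \right)} = \frac{P + m}{P + m} = 1$)
$373 \left(22 \left(-4 - 4\right)^{2} \left(-3\right) N{\left(3,2 \right)} + 136\right) = 373 \left(22 \left(-4 - 4\right)^{2} \left(-3\right) 1 + 136\right) = 373 \left(22 \left(-8\right)^{2} \left(-3\right) 1 + 136\right) = 373 \left(22 \cdot 64 \left(-3\right) 1 + 136\right) = 373 \left(22 \left(\left(-192\right) 1\right) + 136\right) = 373 \left(22 \left(-192\right) + 136\right) = 373 \left(-4224 + 136\right) = 373 \left(-4088\right) = -1524824$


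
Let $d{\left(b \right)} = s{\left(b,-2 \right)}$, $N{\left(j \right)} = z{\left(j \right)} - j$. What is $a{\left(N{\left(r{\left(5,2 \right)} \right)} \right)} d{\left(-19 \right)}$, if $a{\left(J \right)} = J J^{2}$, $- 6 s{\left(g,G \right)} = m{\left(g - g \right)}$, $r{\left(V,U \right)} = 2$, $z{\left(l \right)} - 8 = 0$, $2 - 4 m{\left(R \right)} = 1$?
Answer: $-9$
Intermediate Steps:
$m{\left(R \right)} = \frac{1}{4}$ ($m{\left(R \right)} = \frac{1}{2} - \frac{1}{4} = \frac{1}{4}$)
$z{\left(l \right)} = 8$ ($z{\left(l \right)} = 8 + 0 = 8$)
$s{\left(g,G \right)} = - \frac{1}{24}$ ($s{\left(g,G \right)} = \left(- \frac{1}{6}\right) \frac{1}{4} = - \frac{1}{24}$)
$N{\left(j \right)} = 8 - j$
$d{\left(b \right)} = - \frac{1}{24}$
$a{\left(J \right)} = J^{3}$
$a{\left(N{\left(r{\left(5,2 \right)} \right)} \right)} d{\left(-19 \right)} = \left(8 - 2\right)^{3} \left(- \frac{1}{24}\right) = 6^{3} \left(- \frac{1}{24}\right) = 216 \left(- \frac{1}{24}\right) = -9$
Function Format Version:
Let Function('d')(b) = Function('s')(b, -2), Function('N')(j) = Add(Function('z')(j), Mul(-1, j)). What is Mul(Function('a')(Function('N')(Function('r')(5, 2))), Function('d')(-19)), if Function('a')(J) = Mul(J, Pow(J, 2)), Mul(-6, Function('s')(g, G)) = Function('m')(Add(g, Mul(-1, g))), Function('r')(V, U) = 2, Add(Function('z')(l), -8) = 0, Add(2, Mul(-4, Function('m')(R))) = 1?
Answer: -9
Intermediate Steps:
Function('m')(R) = Rational(1, 4) (Function('m')(R) = Add(Rational(1, 2), Mul(Rational(-1, 4), 1)) = Add(Rational(1, 2), Rational(-1, 4)) = Rational(1, 4))
Function('z')(l) = 8 (Function('z')(l) = Add(8, 0) = 8)
Function('s')(g, G) = Rational(-1, 24) (Function('s')(g, G) = Mul(Rational(-1, 6), Rational(1, 4)) = Rational(-1, 24))
Function('N')(j) = Add(8, Mul(-1, j))
Function('d')(b) = Rational(-1, 24)
Function('a')(J) = Pow(J, 3)
Mul(Function('a')(Function('N')(Function('r')(5, 2))), Function('d')(-19)) = Mul(Pow(Add(8, Mul(-1, 2)), 3), Rational(-1, 24)) = Mul(Pow(Add(8, -2), 3), Rational(-1, 24)) = Mul(Pow(6, 3), Rational(-1, 24)) = Mul(216, Rational(-1, 24)) = -9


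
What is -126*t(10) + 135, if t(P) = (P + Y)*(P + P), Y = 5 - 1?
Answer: -35145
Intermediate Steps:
Y = 4
t(P) = 2*P*(4 + P) (t(P) = (P + 4)*(P + P) = (4 + P)*(2*P) = 2*P*(4 + P))
-126*t(10) + 135 = -252*10*(4 + 10) + 135 = -252*10*14 + 135 = -126*280 + 135 = -35280 + 135 = -35145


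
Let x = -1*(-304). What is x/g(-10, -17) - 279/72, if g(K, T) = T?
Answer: -2959/136 ≈ -21.757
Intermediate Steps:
x = 304
x/g(-10, -17) - 279/72 = 304/(-17) - 279/72 = 304*(-1/17) - 279*1/72 = -304/17 - 31/8 = -2959/136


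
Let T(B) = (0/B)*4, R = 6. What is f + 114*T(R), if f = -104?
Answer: -104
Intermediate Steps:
T(B) = 0 (T(B) = 0*4 = 0)
f + 114*T(R) = -104 + 114*0 = -104 + 0 = -104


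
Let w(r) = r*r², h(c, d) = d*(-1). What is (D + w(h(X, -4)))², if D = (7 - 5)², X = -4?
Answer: 4624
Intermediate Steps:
h(c, d) = -d
w(r) = r³
D = 4 (D = 2² = 4)
(D + w(h(X, -4)))² = (4 + (-1*(-4))³)² = (4 + 4³)² = (4 + 64)² = 68² = 4624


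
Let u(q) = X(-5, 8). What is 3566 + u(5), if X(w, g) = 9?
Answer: 3575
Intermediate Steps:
u(q) = 9
3566 + u(5) = 3566 + 9 = 3575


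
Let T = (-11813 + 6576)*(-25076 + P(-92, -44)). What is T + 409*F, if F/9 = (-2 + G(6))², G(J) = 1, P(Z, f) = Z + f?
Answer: 132038925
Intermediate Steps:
T = 132035244 (T = (-11813 + 6576)*(-25076 + (-92 - 44)) = -5237*(-25076 - 136) = -5237*(-25212) = 132035244)
F = 9 (F = 9*(-2 + 1)² = 9*(-1)² = 9*1 = 9)
T + 409*F = 132035244 + 409*9 = 132035244 + 3681 = 132038925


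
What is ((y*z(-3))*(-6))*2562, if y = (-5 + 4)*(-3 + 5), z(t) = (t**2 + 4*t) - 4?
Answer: -215208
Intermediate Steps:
z(t) = -4 + t**2 + 4*t
y = -2 (y = -1*2 = -2)
((y*z(-3))*(-6))*2562 = (-2*(-4 + (-3)**2 + 4*(-3))*(-6))*2562 = (-2*(-4 + 9 - 12)*(-6))*2562 = (-2*(-7)*(-6))*2562 = (14*(-6))*2562 = -84*2562 = -215208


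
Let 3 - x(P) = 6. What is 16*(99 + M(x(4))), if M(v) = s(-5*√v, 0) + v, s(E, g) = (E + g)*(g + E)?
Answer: 336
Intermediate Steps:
x(P) = -3 (x(P) = 3 - 1*6 = 3 - 6 = -3)
s(E, g) = (E + g)² (s(E, g) = (E + g)*(E + g) = (E + g)²)
M(v) = 26*v (M(v) = (-5*√v + 0)² + v = (-5*√v)² + v = 25*v + v = 26*v)
16*(99 + M(x(4))) = 16*(99 + 26*(-3)) = 16*(99 - 78) = 16*21 = 336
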